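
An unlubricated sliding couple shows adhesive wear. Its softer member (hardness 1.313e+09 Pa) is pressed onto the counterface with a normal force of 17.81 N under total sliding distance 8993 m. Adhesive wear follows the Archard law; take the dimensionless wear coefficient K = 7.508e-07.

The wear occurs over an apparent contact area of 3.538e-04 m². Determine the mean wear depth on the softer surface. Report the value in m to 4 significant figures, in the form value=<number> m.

Intermediates appear rounded — the algebra carries full precision — one final rounding to 4 significant digits.
In SI base units, W = 17.81 N, H = 1.313e+09 Pa, K = 7.508e-07.
The Archard volume V = K·W·L/H = 7.508e-07 · 17.81 · 8993 / 1.313e+09 = 9.159e-11 m³.
Wear depth h = V/A = 9.159e-11 / 3.538e-04 = 2.589e-07 m.

value=2.589e-07 m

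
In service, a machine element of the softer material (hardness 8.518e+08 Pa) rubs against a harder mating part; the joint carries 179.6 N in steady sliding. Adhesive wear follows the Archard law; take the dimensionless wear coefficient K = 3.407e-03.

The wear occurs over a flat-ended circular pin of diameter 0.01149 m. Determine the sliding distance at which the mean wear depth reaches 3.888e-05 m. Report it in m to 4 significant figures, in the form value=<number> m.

value=5.612 m

Each operation maintains full float precision, and intermediates are displayed rounded. Rounded just once, at four significant digits.
Convert: Contact area A = π·d²/4 = π·(0.01149 m)²/4 = 1.037e-04 m².
Expressed in SI base units: W = 179.6 N, H = 8.518e+08 Pa, K = 3.407e-03.
Allowed volume V_lim = h_lim·A = 3.888e-05 · 1.037e-04 = 4.031e-09 m³.
Life L = V_lim·H/(K·W) = 4.031e-09 · 8.518e+08 / (3.407e-03 · 179.6) = 5.612 m.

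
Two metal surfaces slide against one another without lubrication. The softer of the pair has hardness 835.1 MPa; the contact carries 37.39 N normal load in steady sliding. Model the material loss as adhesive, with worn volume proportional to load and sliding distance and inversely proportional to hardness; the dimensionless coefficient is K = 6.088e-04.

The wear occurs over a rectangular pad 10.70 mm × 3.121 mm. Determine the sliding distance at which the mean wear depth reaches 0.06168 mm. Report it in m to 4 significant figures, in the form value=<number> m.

Intermediates appear rounded; every step holds exact precision. Rounded just once to four significant digits.
Convert: Hardness H = 835.1 MPa = 8.351e+08 Pa.
Convert: Pad sides 10.70 mm × 3.121 mm = 0.01070 m × 0.003121 m. Contact area A = 0.01070 m × 0.003121 m = 3.339e-05 m².
Convert: Depth limit h_lim = 0.06168 mm = 6.168e-05 m.
Restated in SI base units: W = 37.39 N, H = 8.351e+08 Pa, K = 6.088e-04.
Wearable volume V_lim = h_lim·A = 6.168e-05 · 3.339e-05 = 2.060e-09 m³.
Thus life L = V_lim·H/(K·W) = 2.060e-09 · 8.351e+08 / (6.088e-04 · 37.39) = 75.57 m.

value=75.57 m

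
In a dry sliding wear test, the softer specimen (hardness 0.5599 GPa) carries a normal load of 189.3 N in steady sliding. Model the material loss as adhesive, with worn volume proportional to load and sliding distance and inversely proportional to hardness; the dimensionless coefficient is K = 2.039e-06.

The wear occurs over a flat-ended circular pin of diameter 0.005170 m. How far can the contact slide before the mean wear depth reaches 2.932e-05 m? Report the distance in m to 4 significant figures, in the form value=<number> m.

Displayed values are rounded; all arithmetic runs at full float precision; one last rounding: 4 significant digits.
Hardness H = 0.5599 GPa = 5.599e+08 Pa.
Contact area A = π·d²/4 = π·(0.005170 m)²/4 = 2.099e-05 m².
As SI base values: W = 189.3 N, H = 5.599e+08 Pa, K = 2.039e-06.
Allowed volume V_lim = h_lim·A = 2.932e-05 · 2.099e-05 = 6.155e-10 m³.
Inverting, life L = V_lim·H/(K·W) = 6.155e-10 · 5.599e+08 / (2.039e-06 · 189.3) = 892.8 m.

value=892.8 m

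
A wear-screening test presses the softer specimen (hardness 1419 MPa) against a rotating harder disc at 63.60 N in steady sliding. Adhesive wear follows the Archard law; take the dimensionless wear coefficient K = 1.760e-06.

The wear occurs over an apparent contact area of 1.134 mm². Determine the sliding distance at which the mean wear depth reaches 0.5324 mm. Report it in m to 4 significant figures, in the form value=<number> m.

value=7654 m

The computation holds full float precision — printed values are rounded — a single final rounding: four significant figures.
Convert: Hardness H = 1419 MPa = 1.419e+09 Pa.
Convert: Contact area A = 1.134 mm² = 1.134e-06 m².
Convert: Depth limit h_lim = 0.5324 mm = 5.324e-04 m.
In SI base units, W = 63.60 N, H = 1.419e+09 Pa, K = 1.760e-06.
Permissible volume V_lim = h_lim·A = 5.324e-04 · 1.134e-06 = 6.037e-10 m³.
So the life L = V_lim·H/(K·W) = 6.037e-10 · 1.419e+09 / (1.760e-06 · 63.60) = 7654 m.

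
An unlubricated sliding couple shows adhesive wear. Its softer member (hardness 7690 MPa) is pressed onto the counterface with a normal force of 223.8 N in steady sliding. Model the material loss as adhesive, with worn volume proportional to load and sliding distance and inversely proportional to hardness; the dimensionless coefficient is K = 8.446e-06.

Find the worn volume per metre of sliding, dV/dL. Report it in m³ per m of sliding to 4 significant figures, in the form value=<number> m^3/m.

Each operation runs at full precision — intermediate values appear rounded; a lone final rounding: 4 significant digits.
Convert: Hardness H = 7690 MPa = 7.690e+09 Pa.
In SI base units, W = 223.8 N, H = 7.690e+09 Pa, K = 8.446e-06.
Wear rate dV/dL = K·W/H: 8.446e-06 · 223.8 / 7.690e+09 = 2.458e-13 m³/m.

value=2.458e-13 m^3/m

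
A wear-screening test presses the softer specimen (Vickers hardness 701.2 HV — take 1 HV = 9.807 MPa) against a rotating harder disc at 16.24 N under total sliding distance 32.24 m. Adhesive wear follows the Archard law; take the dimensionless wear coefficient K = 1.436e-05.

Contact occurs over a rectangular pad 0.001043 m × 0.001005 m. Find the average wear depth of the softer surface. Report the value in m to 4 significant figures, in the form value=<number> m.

value=1.043e-06 m

The intermediates appear rounded — the algebra carries exact precision; a single final rounding to four significant digits.
Hardness H = 701.2 HV × 9.807 MPa/HV = 6877 MPa = 6.877e+09 Pa.
Contact area A = 0.001043 m × 0.001005 m = 1.048e-06 m².
As SI base values: W = 16.24 N, H = 6.877e+09 Pa, K = 1.436e-05.
Volume removed: V = K·W·L/H = 1.436e-05 · 16.24 · 32.24 / 6.877e+09 = 1.093e-12 m³.
Mean wear depth h = V/A = 1.093e-12 / 1.048e-06 = 1.043e-06 m.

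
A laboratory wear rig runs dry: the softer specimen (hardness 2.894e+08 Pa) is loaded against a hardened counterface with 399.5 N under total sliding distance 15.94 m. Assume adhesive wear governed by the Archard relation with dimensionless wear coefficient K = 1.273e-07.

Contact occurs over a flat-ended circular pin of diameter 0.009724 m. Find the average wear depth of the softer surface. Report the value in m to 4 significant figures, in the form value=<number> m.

Every step holds exact precision — printed values are rounded; rounded once at the end to 4 significant digits.
Convert: Contact area A = π·d²/4 = π·(0.009724 m)²/4 = 7.426e-05 m².
In SI base units, W = 399.5 N, H = 2.894e+08 Pa, K = 1.273e-07.
Worn volume V = K·W·L/H = 1.273e-07 · 399.5 · 15.94 / 2.894e+08 = 2.801e-12 m³.
Depth of wear h = V/A = 2.801e-12 / 7.426e-05 = 3.772e-08 m.

value=3.772e-08 m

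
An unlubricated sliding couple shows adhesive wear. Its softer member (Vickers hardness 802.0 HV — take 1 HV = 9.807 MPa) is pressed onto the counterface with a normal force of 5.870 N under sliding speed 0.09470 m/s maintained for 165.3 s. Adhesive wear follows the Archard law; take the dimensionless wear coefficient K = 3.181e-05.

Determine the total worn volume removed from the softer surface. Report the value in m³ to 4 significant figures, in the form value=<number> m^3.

The intermediates appear rounded; the algebra holds full float precision. Rounded once at the end to four significant digits.
Convert: Distance covered L = v·t = 0.09470 m/s × 165.3 s = 15.65 m.
Convert: Hardness H = 802.0 HV × 9.807 MPa/HV = 7865 MPa = 7.865e+09 Pa.
Collected in SI base units: W = 5.870 N, H = 7.865e+09 Pa, K = 3.181e-05.
Archard relation: V = K·W·L/H = 3.181e-05 · 5.870 · 15.65 / 7.865e+09 = 3.716e-13 m³.

value=3.716e-13 m^3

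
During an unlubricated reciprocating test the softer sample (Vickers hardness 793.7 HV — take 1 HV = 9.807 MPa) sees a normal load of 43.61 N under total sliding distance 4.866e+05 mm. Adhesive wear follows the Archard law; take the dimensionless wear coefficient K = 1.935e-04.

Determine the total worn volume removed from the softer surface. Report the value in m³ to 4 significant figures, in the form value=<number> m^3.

value=5.275e-10 m^3

The algebra keeps exact precision. Intermediate values are shown rounded — a lone final rounding to 4 significant digits.
Path length L = 4.866e+05 mm = 486.6 m.
Hardness H = 793.7 HV × 9.807 MPa/HV = 7784 MPa = 7.784e+09 Pa.
Restated in SI base units: W = 43.61 N, H = 7.784e+09 Pa, K = 1.935e-04.
By Archard's law, V = K·W·L/H = 1.935e-04 · 43.61 · 486.6 / 7.784e+09 = 5.275e-10 m³.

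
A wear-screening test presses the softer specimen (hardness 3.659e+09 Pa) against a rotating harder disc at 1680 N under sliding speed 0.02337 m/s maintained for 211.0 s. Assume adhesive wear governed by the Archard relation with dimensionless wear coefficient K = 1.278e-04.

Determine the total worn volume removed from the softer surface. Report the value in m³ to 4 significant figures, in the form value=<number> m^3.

value=2.893e-10 m^3

The algebra carries full float precision; the intermediates are shown rounded, and rounded just once to 4 significant digits.
Convert: Distance L = v·t = 0.02337 m/s × 211.0 s = 4.931 m.
Collected in SI base units: W = 1680 N, H = 3.659e+09 Pa, K = 1.278e-04.
Volume removed: V = K·W·L/H = 1.278e-04 · 1680 · 4.931 / 3.659e+09 = 2.893e-10 m³.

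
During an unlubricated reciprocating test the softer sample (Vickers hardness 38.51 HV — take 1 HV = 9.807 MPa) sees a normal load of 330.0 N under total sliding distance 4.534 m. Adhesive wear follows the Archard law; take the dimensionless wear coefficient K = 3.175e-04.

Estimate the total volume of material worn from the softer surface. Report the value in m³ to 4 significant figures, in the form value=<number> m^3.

Each operation runs at exact precision. Intermediates appear rounded. Rounded just once, at 4 significant figures.
Convert: Hardness H = 38.51 HV × 9.807 MPa/HV = 377.7 MPa = 3.777e+08 Pa.
SI base units throughout: W = 330.0 N, H = 3.777e+08 Pa, K = 3.175e-04.
Worn volume V = K·W·L/H = 3.175e-04 · 330.0 · 4.534 / 3.777e+08 = 1.258e-09 m³.

value=1.258e-09 m^3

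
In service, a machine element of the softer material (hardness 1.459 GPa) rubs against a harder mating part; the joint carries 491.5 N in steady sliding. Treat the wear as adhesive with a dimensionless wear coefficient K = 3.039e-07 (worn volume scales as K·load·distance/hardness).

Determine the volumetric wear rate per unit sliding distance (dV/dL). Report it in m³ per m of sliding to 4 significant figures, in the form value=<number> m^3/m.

Displayed values are rounded. Every step runs at full precision, and a lone final rounding to four significant figures.
Convert: Hardness H = 1.459 GPa = 1.459e+09 Pa.
Working in SI base units: W = 491.5 N, H = 1.459e+09 Pa, K = 3.039e-07.
Sliding wear rate dV/dL = K·W/H, so: 3.039e-07 · 491.5 / 1.459e+09 = 1.024e-13 m³/m.

value=1.024e-13 m^3/m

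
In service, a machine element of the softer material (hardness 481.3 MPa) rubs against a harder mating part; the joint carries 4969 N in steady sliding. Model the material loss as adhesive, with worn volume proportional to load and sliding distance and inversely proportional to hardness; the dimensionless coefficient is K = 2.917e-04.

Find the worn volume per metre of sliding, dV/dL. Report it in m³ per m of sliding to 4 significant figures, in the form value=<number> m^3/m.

value=3.012e-09 m^3/m

Intermediates are shown rounded; each operation carries full float precision; a single final rounding, at four significant figures.
Hardness H = 481.3 MPa = 4.813e+08 Pa.
SI base units throughout: W = 4969 N, H = 4.813e+08 Pa, K = 2.917e-04.
Rate of wear dV/dL = K·W/H: 2.917e-04 · 4969 / 4.813e+08 = 3.012e-09 m³/m.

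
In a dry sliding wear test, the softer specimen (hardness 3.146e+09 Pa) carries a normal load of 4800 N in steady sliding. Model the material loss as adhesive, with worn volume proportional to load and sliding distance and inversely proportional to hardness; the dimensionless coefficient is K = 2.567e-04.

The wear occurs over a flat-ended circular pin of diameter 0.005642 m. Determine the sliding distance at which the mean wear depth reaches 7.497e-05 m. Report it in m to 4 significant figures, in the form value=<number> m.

value=4.786 m

The computation runs at full float precision. Intermediates are displayed rounded; one last rounding, at four significant figures.
Contact area A = π·d²/4 = π·(0.005642 m)²/4 = 2.500e-05 m².
As SI base values: W = 4800 N, H = 3.146e+09 Pa, K = 2.567e-04.
Wearable volume V_lim = h_lim·A = 7.497e-05 · 2.500e-05 = 1.874e-09 m³.
Sliding life L = V_lim·H/(K·W) = 1.874e-09 · 3.146e+09 / (2.567e-04 · 4800) = 4.786 m.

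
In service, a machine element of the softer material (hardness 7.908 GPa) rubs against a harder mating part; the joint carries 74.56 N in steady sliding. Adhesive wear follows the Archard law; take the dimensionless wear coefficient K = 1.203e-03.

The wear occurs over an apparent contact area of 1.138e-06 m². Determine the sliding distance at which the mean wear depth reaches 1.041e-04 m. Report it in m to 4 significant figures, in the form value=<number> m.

value=10.44 m

The computation carries full float precision, and the intermediates are shown rounded; a single final rounding: 4 significant digits.
Convert: Hardness H = 7.908 GPa = 7.908e+09 Pa.
In SI base units, W = 74.56 N, H = 7.908e+09 Pa, K = 1.203e-03.
Limit volume V_lim = h_lim·A = 1.041e-04 · 1.138e-06 = 1.185e-10 m³.
Life L = V_lim·H/(K·W) = 1.185e-10 · 7.908e+09 / (1.203e-03 · 74.56) = 10.44 m.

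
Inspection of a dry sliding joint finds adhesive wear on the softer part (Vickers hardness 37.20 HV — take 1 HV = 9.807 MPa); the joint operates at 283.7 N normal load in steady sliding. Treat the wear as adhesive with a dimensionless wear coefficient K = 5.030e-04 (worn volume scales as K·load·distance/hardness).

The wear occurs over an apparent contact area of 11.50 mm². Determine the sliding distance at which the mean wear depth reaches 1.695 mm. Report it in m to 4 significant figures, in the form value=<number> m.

The intermediates appear rounded. All arithmetic runs at full float precision. Rounded just once: four significant digits.
Convert: Hardness H = 37.20 HV × 9.807 MPa/HV = 364.8 MPa = 3.648e+08 Pa.
Convert: Contact area A = 11.50 mm² = 1.150e-05 m².
Convert: Depth limit h_lim = 1.695 mm = 0.001695 m.
Expressed in SI base units: W = 283.7 N, H = 3.648e+08 Pa, K = 5.030e-04.
Allowed volume V_lim = h_lim·A = 0.001695 · 1.150e-05 = 1.949e-08 m³.
Inverting, life L = V_lim·H/(K·W) = 1.949e-08 · 3.648e+08 / (5.030e-04 · 283.7) = 49.83 m.

value=49.83 m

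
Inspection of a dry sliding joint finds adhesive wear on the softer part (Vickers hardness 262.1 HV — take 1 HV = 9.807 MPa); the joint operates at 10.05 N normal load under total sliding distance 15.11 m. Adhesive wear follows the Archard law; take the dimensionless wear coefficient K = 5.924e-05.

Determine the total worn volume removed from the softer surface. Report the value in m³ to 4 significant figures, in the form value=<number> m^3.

Intermediates are shown rounded — every step runs at exact precision, and rounded once at the end, at 4 significant figures.
Convert: Hardness H = 262.1 HV × 9.807 MPa/HV = 2570 MPa = 2.570e+09 Pa.
In SI base units: W = 10.05 N, H = 2.570e+09 Pa, K = 5.924e-05.
Archard relation: V = K·W·L/H = 5.924e-05 · 10.05 · 15.11 / 2.570e+09 = 3.500e-12 m³.

value=3.500e-12 m^3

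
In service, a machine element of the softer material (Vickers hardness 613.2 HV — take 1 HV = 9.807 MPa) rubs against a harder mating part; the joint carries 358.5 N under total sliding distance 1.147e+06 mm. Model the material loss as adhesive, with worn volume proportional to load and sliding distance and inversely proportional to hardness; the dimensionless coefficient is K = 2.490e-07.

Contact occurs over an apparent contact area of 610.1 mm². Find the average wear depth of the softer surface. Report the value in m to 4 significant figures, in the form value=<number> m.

value=2.791e-08 m

The intermediates are shown rounded, and the algebra holds exact precision, and rounded just once: four significant digits.
Sliding distance L = 1.147e+06 mm = 1147 m.
Hardness H = 613.2 HV × 9.807 MPa/HV = 6014 MPa = 6.014e+09 Pa.
Contact area A = 610.1 mm² = 6.101e-04 m².
SI base units throughout: W = 358.5 N, H = 6.014e+09 Pa, K = 2.490e-07.
Archard relation: V = K·W·L/H = 2.490e-07 · 358.5 · 1147 / 6.014e+09 = 1.703e-11 m³.
Average depth h = V/A = 1.703e-11 / 6.101e-04 = 2.791e-08 m.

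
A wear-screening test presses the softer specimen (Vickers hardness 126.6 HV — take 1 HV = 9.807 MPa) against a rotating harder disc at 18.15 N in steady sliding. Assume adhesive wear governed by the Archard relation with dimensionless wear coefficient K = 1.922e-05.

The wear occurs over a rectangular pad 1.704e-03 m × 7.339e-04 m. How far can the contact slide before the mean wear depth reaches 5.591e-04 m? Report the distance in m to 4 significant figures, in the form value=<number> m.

Intermediates are printed rounded, and the computation keeps full float precision, and rounded just once, at four significant figures.
Convert: Hardness H = 126.6 HV × 9.807 MPa/HV = 1242 MPa = 1.242e+09 Pa.
Convert: Contact area A = 1.704e-03 m × 7.339e-04 m = 1.251e-06 m².
Working in SI base units: W = 18.15 N, H = 1.242e+09 Pa, K = 1.922e-05.
At the depth limit, V_lim = h_lim·A = 5.591e-04 · 1.251e-06 = 6.992e-10 m³.
Inverting, life L = V_lim·H/(K·W) = 6.992e-10 · 1.242e+09 / (1.922e-05 · 18.15) = 2488 m.

value=2488 m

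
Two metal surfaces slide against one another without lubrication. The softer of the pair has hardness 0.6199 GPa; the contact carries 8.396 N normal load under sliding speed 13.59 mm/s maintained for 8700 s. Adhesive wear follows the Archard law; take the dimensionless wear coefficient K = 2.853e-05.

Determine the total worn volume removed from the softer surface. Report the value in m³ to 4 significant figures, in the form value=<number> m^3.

value=4.569e-11 m^3

All arithmetic runs at full precision. Intermediates are printed rounded; a lone final rounding, at four significant figures.
Convert: Sliding speed v = 13.59 mm/s = 0.01359 m/s. Distance L = v·t = 0.01359 m/s × 8700 s = 118.2 m.
Convert: Hardness H = 0.6199 GPa = 6.199e+08 Pa.
Expressed in SI base units: W = 8.396 N, H = 6.199e+08 Pa, K = 2.853e-05.
Wear volume V = K·W·L/H = 2.853e-05 · 8.396 · 118.2 / 6.199e+08 = 4.569e-11 m³.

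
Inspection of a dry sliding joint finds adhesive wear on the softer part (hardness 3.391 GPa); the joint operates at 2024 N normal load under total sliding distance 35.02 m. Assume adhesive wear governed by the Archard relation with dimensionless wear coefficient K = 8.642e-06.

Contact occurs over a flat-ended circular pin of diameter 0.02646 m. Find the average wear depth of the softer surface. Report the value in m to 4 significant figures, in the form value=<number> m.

All arithmetic carries full float precision. Shown intermediates are rounded; a single final rounding: four significant figures.
Convert: Hardness H = 3.391 GPa = 3.391e+09 Pa.
Convert: Contact area A = π·d²/4 = π·(0.02646 m)²/4 = 5.499e-04 m².
As SI base values: W = 2024 N, H = 3.391e+09 Pa, K = 8.642e-06.
Worn volume V = K·W·L/H = 8.642e-06 · 2024 · 35.02 / 3.391e+09 = 1.806e-10 m³.
Depth h = V/A = 1.806e-10 / 5.499e-04 = 3.285e-07 m.

value=3.285e-07 m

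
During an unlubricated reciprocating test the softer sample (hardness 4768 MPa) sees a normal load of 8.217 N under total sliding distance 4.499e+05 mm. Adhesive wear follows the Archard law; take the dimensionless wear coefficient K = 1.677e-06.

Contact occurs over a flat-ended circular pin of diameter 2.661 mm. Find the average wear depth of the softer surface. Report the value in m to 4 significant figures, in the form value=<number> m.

Intermediates are displayed rounded. The algebra runs at full precision, and a lone final rounding: 4 significant digits.
Convert: Distance L = 4.499e+05 mm = 449.9 m.
Convert: Hardness H = 4768 MPa = 4.768e+09 Pa.
Convert: Pin diameter d = 2.661 mm = 0.002661 m. Contact area A = π·d²/4 = π·(0.002661 m)²/4 = 5.561e-06 m².
SI base units throughout: W = 8.217 N, H = 4.768e+09 Pa, K = 1.677e-06.
Volume removed: V = K·W·L/H = 1.677e-06 · 8.217 · 449.9 / 4.768e+09 = 1.300e-12 m³.
Wear depth h = V/A = 1.300e-12 / 5.561e-06 = 2.338e-07 m.

value=2.338e-07 m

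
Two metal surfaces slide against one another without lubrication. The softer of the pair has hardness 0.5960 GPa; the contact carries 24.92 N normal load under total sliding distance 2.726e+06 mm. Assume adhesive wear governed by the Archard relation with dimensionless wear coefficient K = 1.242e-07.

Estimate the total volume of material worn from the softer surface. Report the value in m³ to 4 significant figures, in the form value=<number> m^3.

Intermediates appear rounded; every step runs at full precision — rounded just once, at 4 significant digits.
The distance L = 2.726e+06 mm = 2726 m.
Hardness H = 0.5960 GPa = 5.960e+08 Pa.
Expressed in SI base units: W = 24.92 N, H = 5.960e+08 Pa, K = 1.242e-07.
Apply Archard: V = K·W·L/H = 1.242e-07 · 24.92 · 2726 / 5.960e+08 = 1.416e-11 m³.

value=1.416e-11 m^3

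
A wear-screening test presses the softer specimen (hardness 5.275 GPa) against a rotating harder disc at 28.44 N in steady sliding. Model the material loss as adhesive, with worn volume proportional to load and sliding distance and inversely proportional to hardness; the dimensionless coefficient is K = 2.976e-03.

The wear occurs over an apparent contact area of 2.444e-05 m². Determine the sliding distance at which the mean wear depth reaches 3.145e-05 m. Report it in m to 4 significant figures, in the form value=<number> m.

Printed values are rounded, and the algebra keeps full float precision. Rounded once at the end: four significant digits.
Hardness H = 5.275 GPa = 5.275e+09 Pa.
In SI base units: W = 28.44 N, H = 5.275e+09 Pa, K = 2.976e-03.
Volume at the limit: V_lim = h_lim·A = 3.145e-05 · 2.444e-05 = 7.686e-10 m³.
So the life L = V_lim·H/(K·W) = 7.686e-10 · 5.275e+09 / (2.976e-03 · 28.44) = 47.91 m.

value=47.91 m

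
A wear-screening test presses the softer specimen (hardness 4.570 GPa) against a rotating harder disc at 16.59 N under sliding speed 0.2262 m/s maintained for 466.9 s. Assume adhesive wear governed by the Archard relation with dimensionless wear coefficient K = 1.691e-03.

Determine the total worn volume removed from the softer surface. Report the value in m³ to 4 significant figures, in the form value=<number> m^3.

value=6.483e-10 m^3

Intermediates appear rounded. The computation runs at full float precision — one final rounding: four significant figures.
Convert: Distance covered L = v·t = 0.2262 m/s × 466.9 s = 105.6 m.
Convert: Hardness H = 4.570 GPa = 4.570e+09 Pa.
Collected in SI base units: W = 16.59 N, H = 4.570e+09 Pa, K = 1.691e-03.
The Archard volume V = K·W·L/H = 1.691e-03 · 16.59 · 105.6 / 4.570e+09 = 6.483e-10 m³.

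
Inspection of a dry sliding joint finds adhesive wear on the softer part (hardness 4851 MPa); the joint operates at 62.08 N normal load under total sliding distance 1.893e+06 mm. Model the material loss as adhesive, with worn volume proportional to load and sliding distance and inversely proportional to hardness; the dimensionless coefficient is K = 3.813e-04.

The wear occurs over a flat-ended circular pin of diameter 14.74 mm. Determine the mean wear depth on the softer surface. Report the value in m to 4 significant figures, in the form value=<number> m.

All arithmetic holds full float precision, and intermediate values are shown rounded. Rounded just once, at four significant figures.
Convert: Path length L = 1.893e+06 mm = 1893 m.
Convert: Hardness H = 4851 MPa = 4.851e+09 Pa.
Convert: Pin diameter d = 14.74 mm = 0.01474 m. Contact area A = π·d²/4 = π·(0.01474 m)²/4 = 1.706e-04 m².
As SI base values: W = 62.08 N, H = 4.851e+09 Pa, K = 3.813e-04.
Archard volume V = K·W·L/H = 3.813e-04 · 62.08 · 1893 / 4.851e+09 = 9.237e-09 m³.
Wear depth h = V/A = 9.237e-09 / 1.706e-04 = 5.413e-05 m.

value=5.413e-05 m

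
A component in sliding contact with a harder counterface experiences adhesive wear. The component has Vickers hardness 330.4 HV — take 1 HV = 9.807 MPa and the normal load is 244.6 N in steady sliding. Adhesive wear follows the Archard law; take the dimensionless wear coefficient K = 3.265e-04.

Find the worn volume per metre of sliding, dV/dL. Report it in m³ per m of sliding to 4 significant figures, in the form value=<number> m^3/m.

value=2.465e-11 m^3/m

All working math holds full precision — quoted intermediates are rounded, and a lone final rounding, at four significant figures.
Hardness H = 330.4 HV × 9.807 MPa/HV = 3240 MPa = 3.240e+09 Pa.
In SI base units, W = 244.6 N, H = 3.240e+09 Pa, K = 3.265e-04.
The wear rate dV/dL = K·W/H (no L dependence): 3.265e-04 · 244.6 / 3.240e+09 = 2.465e-11 m³/m.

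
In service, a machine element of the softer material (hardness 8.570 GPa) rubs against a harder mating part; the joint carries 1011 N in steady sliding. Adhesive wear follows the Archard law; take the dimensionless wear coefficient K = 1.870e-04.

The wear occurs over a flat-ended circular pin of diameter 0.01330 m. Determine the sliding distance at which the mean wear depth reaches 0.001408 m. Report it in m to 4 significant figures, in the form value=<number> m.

value=8867 m

All arithmetic maintains full precision. The intermediates are printed rounded, and a single final rounding, at 4 significant figures.
Hardness H = 8.570 GPa = 8.570e+09 Pa.
Contact area A = π·d²/4 = π·(0.01330 m)²/4 = 1.389e-04 m².
Collected in SI base units: W = 1011 N, H = 8.570e+09 Pa, K = 1.870e-04.
At the depth limit, V_lim = h_lim·A = 0.001408 · 1.389e-04 = 1.956e-07 m³.
Inverting, life L = V_lim·H/(K·W) = 1.956e-07 · 8.570e+09 / (1.870e-04 · 1011) = 8867 m.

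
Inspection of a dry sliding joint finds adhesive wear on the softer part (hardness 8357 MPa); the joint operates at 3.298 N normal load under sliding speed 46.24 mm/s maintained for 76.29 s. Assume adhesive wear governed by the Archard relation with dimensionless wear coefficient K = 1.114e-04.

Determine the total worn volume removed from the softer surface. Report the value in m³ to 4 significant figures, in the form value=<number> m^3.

value=1.551e-13 m^3

Intermediate values are printed rounded — the computation runs at exact precision. Rounded just once to 4 significant digits.
Sliding speed v = 46.24 mm/s = 0.04624 m/s. Distance covered L = v·t = 0.04624 m/s × 76.29 s = 3.528 m.
Hardness H = 8357 MPa = 8.357e+09 Pa.
Working in SI base units: W = 3.298 N, H = 8.357e+09 Pa, K = 1.114e-04.
Apply Archard: V = K·W·L/H = 1.114e-04 · 3.298 · 3.528 / 8.357e+09 = 1.551e-13 m³.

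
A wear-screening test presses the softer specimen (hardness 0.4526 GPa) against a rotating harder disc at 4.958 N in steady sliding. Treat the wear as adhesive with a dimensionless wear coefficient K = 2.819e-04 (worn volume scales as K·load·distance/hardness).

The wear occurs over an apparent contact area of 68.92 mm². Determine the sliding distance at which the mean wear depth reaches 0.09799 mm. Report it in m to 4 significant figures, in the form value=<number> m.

Intermediates are printed rounded, and all working math keeps full float precision — a single final rounding, at 4 significant digits.
Convert: Hardness H = 0.4526 GPa = 4.526e+08 Pa.
Convert: Contact area A = 68.92 mm² = 6.892e-05 m².
Convert: Depth limit h_lim = 0.09799 mm = 9.799e-05 m.
Restated in SI base units: W = 4.958 N, H = 4.526e+08 Pa, K = 2.819e-04.
Limit volume V_lim = h_lim·A = 9.799e-05 · 6.892e-05 = 6.753e-09 m³.
So the life L = V_lim·H/(K·W) = 6.753e-09 · 4.526e+08 / (2.819e-04 · 4.958) = 2187 m.

value=2187 m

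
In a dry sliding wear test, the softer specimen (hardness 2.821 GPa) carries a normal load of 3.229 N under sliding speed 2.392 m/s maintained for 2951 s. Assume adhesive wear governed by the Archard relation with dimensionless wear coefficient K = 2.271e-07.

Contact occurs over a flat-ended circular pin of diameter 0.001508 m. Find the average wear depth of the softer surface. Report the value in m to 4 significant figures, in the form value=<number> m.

value=1.027e-06 m

Displayed values are rounded. All arithmetic holds full float precision — one final rounding to four significant digits.
Distance covered L = v·t = 2.392 m/s × 2951 s = 7059 m.
Hardness H = 2.821 GPa = 2.821e+09 Pa.
Contact area A = π·d²/4 = π·(0.001508 m)²/4 = 1.786e-06 m².
Expressed in SI base units: W = 3.229 N, H = 2.821e+09 Pa, K = 2.271e-07.
Archard volume V = K·W·L/H = 2.271e-07 · 3.229 · 7059 / 2.821e+09 = 1.835e-12 m³.
Mean depth h = V/A = 1.835e-12 / 1.786e-06 = 1.027e-06 m.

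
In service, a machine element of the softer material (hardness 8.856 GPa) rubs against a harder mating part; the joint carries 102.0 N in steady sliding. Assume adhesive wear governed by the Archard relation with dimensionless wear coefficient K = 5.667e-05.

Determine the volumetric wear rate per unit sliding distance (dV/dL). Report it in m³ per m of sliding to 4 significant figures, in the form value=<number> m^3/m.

Displayed values are rounded; all arithmetic runs at full float precision; a single final rounding to four significant digits.
Convert: Hardness H = 8.856 GPa = 8.856e+09 Pa.
Expressed in SI base units: W = 102.0 N, H = 8.856e+09 Pa, K = 5.667e-05.
Volumetric rate dV/dL = K·W/H, per unit distance: 5.667e-05 · 102.0 / 8.856e+09 = 6.527e-13 m³/m.

value=6.527e-13 m^3/m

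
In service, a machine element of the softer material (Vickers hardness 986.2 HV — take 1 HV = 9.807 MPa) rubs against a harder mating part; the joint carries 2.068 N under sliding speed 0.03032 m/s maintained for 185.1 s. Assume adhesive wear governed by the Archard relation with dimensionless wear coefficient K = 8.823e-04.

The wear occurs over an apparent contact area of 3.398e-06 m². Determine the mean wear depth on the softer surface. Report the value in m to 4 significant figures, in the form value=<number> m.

value=3.116e-07 m

Intermediates are shown rounded. Every step runs at full float precision, and a lone final rounding to 4 significant digits.
The distance L = v·t = 0.03032 m/s × 185.1 s = 5.612 m.
Hardness H = 986.2 HV × 9.807 MPa/HV = 9672 MPa = 9.672e+09 Pa.
Expressed in SI base units: W = 2.068 N, H = 9.672e+09 Pa, K = 8.823e-04.
Archard relation: V = K·W·L/H = 8.823e-04 · 2.068 · 5.612 / 9.672e+09 = 1.059e-12 m³.
Mean depth h = V/A = 1.059e-12 / 3.398e-06 = 3.116e-07 m.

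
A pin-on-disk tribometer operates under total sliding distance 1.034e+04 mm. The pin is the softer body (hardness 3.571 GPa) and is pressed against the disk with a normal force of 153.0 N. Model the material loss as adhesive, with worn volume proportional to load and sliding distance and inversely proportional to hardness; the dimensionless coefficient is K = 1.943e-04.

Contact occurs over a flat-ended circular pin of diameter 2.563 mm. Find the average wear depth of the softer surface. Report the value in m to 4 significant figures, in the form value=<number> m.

Intermediates are displayed rounded. The algebra maintains full precision; rounded just once: four significant figures.
The distance L = 1.034e+04 mm = 10.34 m.
Hardness H = 3.571 GPa = 3.571e+09 Pa.
Pin diameter d = 2.563 mm = 0.002563 m. Contact area A = π·d²/4 = π·(0.002563 m)²/4 = 5.159e-06 m².
In SI base units, W = 153.0 N, H = 3.571e+09 Pa, K = 1.943e-04.
Worn volume V = K·W·L/H = 1.943e-04 · 153.0 · 10.34 / 3.571e+09 = 8.608e-11 m³.
Depth of wear h = V/A = 8.608e-11 / 5.159e-06 = 1.668e-05 m.

value=1.668e-05 m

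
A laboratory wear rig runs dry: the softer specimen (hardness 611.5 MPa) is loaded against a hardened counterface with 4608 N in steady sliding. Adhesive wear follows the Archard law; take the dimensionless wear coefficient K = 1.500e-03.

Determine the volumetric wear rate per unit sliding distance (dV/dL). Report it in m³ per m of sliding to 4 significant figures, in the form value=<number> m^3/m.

Every step carries exact precision, and the intermediates are displayed rounded, and a lone final rounding, at 4 significant figures.
Hardness H = 611.5 MPa = 6.115e+08 Pa.
In SI base units: W = 4608 N, H = 6.115e+08 Pa, K = 1.500e-03.
Sliding wear rate dV/dL = K·W/H: 1.500e-03 · 4608 / 6.115e+08 = 1.130e-08 m³/m.

value=1.130e-08 m^3/m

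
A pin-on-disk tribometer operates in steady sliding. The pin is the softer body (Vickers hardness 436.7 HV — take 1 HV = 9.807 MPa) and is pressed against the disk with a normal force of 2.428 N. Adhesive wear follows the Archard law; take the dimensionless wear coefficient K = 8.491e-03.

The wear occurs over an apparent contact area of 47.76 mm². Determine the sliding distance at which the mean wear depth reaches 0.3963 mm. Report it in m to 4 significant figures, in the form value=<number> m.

The intermediates are printed rounded. The computation keeps exact precision; rounded just once: four significant figures.
Hardness H = 436.7 HV × 9.807 MPa/HV = 4283 MPa = 4.283e+09 Pa.
Contact area A = 47.76 mm² = 4.776e-05 m².
Depth limit h_lim = 0.3963 mm = 3.963e-04 m.
Collected in SI base units: W = 2.428 N, H = 4.283e+09 Pa, K = 8.491e-03.
Allowed volume V_lim = h_lim·A = 3.963e-04 · 4.776e-05 = 1.893e-08 m³.
Life L = V_lim·H/(K·W) = 1.893e-08 · 4.283e+09 / (8.491e-03 · 2.428) = 3932 m.

value=3932 m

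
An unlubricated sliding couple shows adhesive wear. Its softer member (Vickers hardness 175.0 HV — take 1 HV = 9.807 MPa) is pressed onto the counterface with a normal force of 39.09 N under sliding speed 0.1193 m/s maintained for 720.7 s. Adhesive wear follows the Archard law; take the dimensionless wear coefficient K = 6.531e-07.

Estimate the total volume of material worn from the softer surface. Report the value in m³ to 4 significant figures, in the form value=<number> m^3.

The algebra carries full float precision, and intermediates appear rounded, and one final rounding, at four significant digits.
The distance L = v·t = 0.1193 m/s × 720.7 s = 85.98 m.
Hardness H = 175.0 HV × 9.807 MPa/HV = 1716 MPa = 1.716e+09 Pa.
Expressed in SI base units: W = 39.09 N, H = 1.716e+09 Pa, K = 6.531e-07.
Apply Archard: V = K·W·L/H = 6.531e-07 · 39.09 · 85.98 / 1.716e+09 = 1.279e-12 m³.

value=1.279e-12 m^3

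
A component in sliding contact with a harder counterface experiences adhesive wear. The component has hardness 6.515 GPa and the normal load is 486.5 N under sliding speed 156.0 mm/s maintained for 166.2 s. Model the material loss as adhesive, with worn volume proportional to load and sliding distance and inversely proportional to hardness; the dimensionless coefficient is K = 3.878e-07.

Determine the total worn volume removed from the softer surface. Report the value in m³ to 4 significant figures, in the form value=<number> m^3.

value=7.508e-13 m^3

Intermediate values are shown rounded. All arithmetic keeps full precision, and one last rounding to 4 significant digits.
Sliding speed v = 156.0 mm/s = 0.1560 m/s. Distance L = v·t = 0.1560 m/s × 166.2 s = 25.93 m.
Hardness H = 6.515 GPa = 6.515e+09 Pa.
Expressed in SI base units: W = 486.5 N, H = 6.515e+09 Pa, K = 3.878e-07.
Archard relation: V = K·W·L/H = 3.878e-07 · 486.5 · 25.93 / 6.515e+09 = 7.508e-13 m³.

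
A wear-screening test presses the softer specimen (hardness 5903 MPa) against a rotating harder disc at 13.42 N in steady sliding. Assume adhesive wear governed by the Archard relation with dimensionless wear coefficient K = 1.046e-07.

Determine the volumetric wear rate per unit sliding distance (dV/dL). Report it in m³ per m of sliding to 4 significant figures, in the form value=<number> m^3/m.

value=2.378e-16 m^3/m

Intermediate values are printed rounded — all working math keeps full float precision — one last rounding: 4 significant figures.
Hardness H = 5903 MPa = 5.903e+09 Pa.
In SI base units, W = 13.42 N, H = 5.903e+09 Pa, K = 1.046e-07.
Rate of wear dV/dL = K·W/H (no L dependence): 1.046e-07 · 13.42 / 5.903e+09 = 2.378e-16 m³/m.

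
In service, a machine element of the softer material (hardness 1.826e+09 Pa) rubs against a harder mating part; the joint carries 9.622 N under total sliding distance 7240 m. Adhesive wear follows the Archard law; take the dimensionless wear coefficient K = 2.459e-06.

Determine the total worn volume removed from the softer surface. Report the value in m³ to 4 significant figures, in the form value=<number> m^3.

Intermediate values are printed rounded — all arithmetic runs at full float precision; a single final rounding to 4 significant figures.
Working in SI base units: W = 9.622 N, H = 1.826e+09 Pa, K = 2.459e-06.
Wear volume V = K·W·L/H = 2.459e-06 · 9.622 · 7240 / 1.826e+09 = 9.381e-11 m³.

value=9.381e-11 m^3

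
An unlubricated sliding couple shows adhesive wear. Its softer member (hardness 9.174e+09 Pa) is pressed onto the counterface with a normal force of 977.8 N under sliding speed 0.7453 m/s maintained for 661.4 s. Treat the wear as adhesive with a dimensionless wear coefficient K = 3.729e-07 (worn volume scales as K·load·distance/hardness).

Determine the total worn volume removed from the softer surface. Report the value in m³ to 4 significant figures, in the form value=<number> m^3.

value=1.959e-11 m^3

The computation keeps full precision, and the intermediates are printed rounded; rounded once at the end: 4 significant figures.
Distance L = v·t = 0.7453 m/s × 661.4 s = 492.9 m.
Working in SI base units: W = 977.8 N, H = 9.174e+09 Pa, K = 3.729e-07.
By Archard's law, V = K·W·L/H = 3.729e-07 · 977.8 · 492.9 / 9.174e+09 = 1.959e-11 m³.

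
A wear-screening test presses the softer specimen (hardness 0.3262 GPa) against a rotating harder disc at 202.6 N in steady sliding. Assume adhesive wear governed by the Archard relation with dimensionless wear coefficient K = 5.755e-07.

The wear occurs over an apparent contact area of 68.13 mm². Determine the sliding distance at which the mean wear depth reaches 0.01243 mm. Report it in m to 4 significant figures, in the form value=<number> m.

The computation runs at full precision, and intermediates are printed rounded. Rounded just once: four significant figures.
Hardness H = 0.3262 GPa = 3.262e+08 Pa.
Contact area A = 68.13 mm² = 6.813e-05 m².
Depth limit h_lim = 0.01243 mm = 1.243e-05 m.
Working in SI base units: W = 202.6 N, H = 3.262e+08 Pa, K = 5.755e-07.
Volume at the limit: V_lim = h_lim·A = 1.243e-05 · 6.813e-05 = 8.469e-10 m³.
Life L = V_lim·H/(K·W) = 8.469e-10 · 3.262e+08 / (5.755e-07 · 202.6) = 2369 m.

value=2369 m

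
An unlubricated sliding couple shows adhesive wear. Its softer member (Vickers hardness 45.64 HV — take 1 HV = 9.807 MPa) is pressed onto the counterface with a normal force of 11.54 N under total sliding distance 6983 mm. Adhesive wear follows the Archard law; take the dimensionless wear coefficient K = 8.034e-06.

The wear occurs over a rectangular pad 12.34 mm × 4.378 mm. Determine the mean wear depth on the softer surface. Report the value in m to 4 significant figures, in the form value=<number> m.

All arithmetic carries exact precision, and displayed values are rounded. Rounded just once: 4 significant figures.
Sliding distance L = 6983 mm = 6.983 m.
Hardness H = 45.64 HV × 9.807 MPa/HV = 447.6 MPa = 4.476e+08 Pa.
Pad sides 12.34 mm × 4.378 mm = 0.01234 m × 0.004378 m. Contact area A = 0.01234 m × 0.004378 m = 5.402e-05 m².
In SI base units: W = 11.54 N, H = 4.476e+08 Pa, K = 8.034e-06.
Worn volume V = K·W·L/H = 8.034e-06 · 11.54 · 6.983 / 4.476e+08 = 1.446e-12 m³.
Average depth h = V/A = 1.446e-12 / 5.402e-05 = 2.677e-08 m.

value=2.677e-08 m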